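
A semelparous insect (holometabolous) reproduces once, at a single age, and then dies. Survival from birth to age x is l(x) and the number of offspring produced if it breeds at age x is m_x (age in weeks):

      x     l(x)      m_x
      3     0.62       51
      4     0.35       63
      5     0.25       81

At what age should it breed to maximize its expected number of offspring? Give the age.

3

Expected offspring if breeding at age x = l(x) × m_x:
  age 3: 0.62 × 51 = 31.620
  age 4: 0.35 × 63 = 22.050
  age 5: 0.25 × 81 = 20.250
Maximum at age 3 (31.620).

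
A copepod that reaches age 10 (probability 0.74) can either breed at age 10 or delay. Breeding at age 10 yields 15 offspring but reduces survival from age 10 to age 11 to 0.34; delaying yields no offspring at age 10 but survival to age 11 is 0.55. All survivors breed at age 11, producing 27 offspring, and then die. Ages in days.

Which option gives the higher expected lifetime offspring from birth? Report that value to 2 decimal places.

breed at age 10: R₀ = 0.74 × (15 + 0.34 × 27) = 0.74 × 24.1800 = 17.8932
delay to age 11: R₀ = 0.74 × (0.55 × 27) = 0.74 × 14.8500 = 10.9890
Higher: breed at age 10 (17.8932).

17.89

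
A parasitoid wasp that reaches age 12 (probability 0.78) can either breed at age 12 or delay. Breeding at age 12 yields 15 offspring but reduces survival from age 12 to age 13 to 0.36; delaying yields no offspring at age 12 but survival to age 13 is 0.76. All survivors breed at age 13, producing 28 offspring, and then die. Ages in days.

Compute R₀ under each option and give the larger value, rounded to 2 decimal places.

breed at age 12: R₀ = 0.78 × (15 + 0.36 × 28) = 0.78 × 25.0800 = 19.5624
delay to age 13: R₀ = 0.78 × (0.76 × 28) = 0.78 × 21.2800 = 16.5984
Higher: breed at age 12 (19.5624).

19.56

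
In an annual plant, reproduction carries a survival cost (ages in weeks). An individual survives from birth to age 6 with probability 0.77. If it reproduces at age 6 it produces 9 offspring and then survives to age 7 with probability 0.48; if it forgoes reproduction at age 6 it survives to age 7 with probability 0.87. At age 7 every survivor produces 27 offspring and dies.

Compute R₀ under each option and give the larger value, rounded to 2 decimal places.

breed at age 6: R₀ = 0.77 × (9 + 0.48 × 27) = 0.77 × 21.9600 = 16.9092
delay to age 7: R₀ = 0.77 × (0.87 × 27) = 0.77 × 23.4900 = 18.0873
Higher: delay to age 7 (18.0873).

18.09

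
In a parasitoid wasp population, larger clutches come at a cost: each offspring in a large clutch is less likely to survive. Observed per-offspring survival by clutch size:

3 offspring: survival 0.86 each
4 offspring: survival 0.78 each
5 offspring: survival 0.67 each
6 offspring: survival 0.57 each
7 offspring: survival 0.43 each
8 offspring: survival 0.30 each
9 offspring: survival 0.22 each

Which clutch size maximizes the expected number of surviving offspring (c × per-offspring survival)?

6

Expected surviving offspring = c × s(c):
  c=3: 3 × 0.86 = 2.580
  c=4: 4 × 0.78 = 3.120
  c=5: 5 × 0.67 = 3.350
  c=6: 6 × 0.57 = 3.420
  c=7: 7 × 0.43 = 3.010
  c=8: 8 × 0.30 = 2.400
  c=9: 9 × 0.22 = 1.980
Maximum at c = 6 (3.420 surviving offspring).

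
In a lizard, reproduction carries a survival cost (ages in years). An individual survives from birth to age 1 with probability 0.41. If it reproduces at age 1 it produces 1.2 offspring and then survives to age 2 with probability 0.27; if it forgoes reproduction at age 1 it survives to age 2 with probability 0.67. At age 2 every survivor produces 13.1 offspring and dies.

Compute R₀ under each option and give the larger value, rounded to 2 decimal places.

3.60

breed at age 1: R₀ = 0.41 × (1.2 + 0.27 × 13.1) = 0.41 × 4.7370 = 1.9422
delay to age 2: R₀ = 0.41 × (0.67 × 13.1) = 0.41 × 8.7770 = 3.5986
Higher: delay to age 2 (3.5986).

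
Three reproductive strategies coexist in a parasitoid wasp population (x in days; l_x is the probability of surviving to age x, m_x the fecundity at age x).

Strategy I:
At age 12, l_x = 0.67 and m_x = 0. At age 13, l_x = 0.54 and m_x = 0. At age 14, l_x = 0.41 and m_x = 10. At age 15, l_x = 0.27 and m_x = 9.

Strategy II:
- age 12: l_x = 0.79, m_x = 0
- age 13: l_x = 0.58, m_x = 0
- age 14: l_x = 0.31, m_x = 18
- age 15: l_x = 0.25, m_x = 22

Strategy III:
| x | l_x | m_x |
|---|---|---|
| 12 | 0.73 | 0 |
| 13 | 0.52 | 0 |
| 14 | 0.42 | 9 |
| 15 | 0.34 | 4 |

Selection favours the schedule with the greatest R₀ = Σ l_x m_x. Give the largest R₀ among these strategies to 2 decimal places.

11.08

Strategy I: R₀ = 0.67×0 + 0.54×0 + 0.41×10 + 0.27×9 = 6.5300
Strategy II: R₀ = 0.79×0 + 0.58×0 + 0.31×18 + 0.25×22 = 11.0800
Strategy III: R₀ = 0.73×0 + 0.52×0 + 0.42×9 + 0.34×4 = 5.1400
Highest R₀: strategy II with 11.0800.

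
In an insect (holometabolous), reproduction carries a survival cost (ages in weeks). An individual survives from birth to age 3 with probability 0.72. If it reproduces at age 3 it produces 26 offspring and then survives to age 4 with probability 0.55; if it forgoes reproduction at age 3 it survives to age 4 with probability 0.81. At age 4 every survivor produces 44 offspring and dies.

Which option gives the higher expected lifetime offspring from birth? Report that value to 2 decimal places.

breed at age 3: R₀ = 0.72 × (26 + 0.55 × 44) = 0.72 × 50.2000 = 36.1440
delay to age 4: R₀ = 0.72 × (0.81 × 44) = 0.72 × 35.6400 = 25.6608
Higher: breed at age 3 (36.1440).

36.14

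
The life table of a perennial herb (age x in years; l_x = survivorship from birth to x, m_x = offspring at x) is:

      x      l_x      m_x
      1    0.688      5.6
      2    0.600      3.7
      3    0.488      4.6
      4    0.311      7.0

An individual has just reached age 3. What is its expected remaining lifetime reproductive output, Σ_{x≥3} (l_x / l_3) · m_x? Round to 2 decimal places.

l_3 = 0.488. Conditional survival from age 3 to x is l_x / l_3.
  x=3: (0.488/0.488) × 4.6 = 4.6000
  x=4: (0.311/0.488) × 7.0 = 4.4611
Sum = 4.6000 + 4.4611 = 9.0611

9.06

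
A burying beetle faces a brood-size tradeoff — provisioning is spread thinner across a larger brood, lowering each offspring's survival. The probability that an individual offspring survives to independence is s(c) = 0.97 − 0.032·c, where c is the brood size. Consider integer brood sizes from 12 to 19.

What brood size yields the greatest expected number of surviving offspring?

15

Expected surviving offspring = c × s(c):
  c=12: 12 × 0.586 = 7.032
  c=13: 13 × 0.554 = 7.202
  c=14: 14 × 0.522 = 7.308
  c=15: 15 × 0.490 = 7.350
  c=16: 16 × 0.458 = 7.328
  c=17: 17 × 0.426 = 7.242
  c=18: 18 × 0.394 = 7.092
  c=19: 19 × 0.362 = 6.878
Maximum at c = 15 (7.350 surviving offspring).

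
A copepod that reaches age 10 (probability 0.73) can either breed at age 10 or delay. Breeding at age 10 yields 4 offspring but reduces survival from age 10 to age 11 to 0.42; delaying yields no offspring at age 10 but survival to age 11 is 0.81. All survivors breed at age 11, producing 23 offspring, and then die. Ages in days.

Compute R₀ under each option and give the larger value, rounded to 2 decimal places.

breed at age 10: R₀ = 0.73 × (4 + 0.42 × 23) = 0.73 × 13.6600 = 9.9718
delay to age 11: R₀ = 0.73 × (0.81 × 23) = 0.73 × 18.6300 = 13.5999
Higher: delay to age 11 (13.5999).

13.60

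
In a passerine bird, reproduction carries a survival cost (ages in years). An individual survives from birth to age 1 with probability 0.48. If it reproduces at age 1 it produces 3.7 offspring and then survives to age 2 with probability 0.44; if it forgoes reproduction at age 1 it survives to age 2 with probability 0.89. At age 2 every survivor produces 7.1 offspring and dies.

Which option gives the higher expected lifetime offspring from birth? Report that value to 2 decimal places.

3.28

breed at age 1: R₀ = 0.48 × (3.7 + 0.44 × 7.1) = 0.48 × 6.8240 = 3.2755
delay to age 2: R₀ = 0.48 × (0.89 × 7.1) = 0.48 × 6.3190 = 3.0331
Higher: breed at age 1 (3.2755).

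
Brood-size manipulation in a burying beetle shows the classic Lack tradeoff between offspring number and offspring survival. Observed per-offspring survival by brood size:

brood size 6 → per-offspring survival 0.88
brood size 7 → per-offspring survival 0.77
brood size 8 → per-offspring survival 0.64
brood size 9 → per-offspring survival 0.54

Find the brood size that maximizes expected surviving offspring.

Expected surviving offspring = c × s(c):
  c=6: 6 × 0.88 = 5.280
  c=7: 7 × 0.77 = 5.390
  c=8: 8 × 0.64 = 5.120
  c=9: 9 × 0.54 = 4.860
Maximum at c = 7 (5.390 surviving offspring).

7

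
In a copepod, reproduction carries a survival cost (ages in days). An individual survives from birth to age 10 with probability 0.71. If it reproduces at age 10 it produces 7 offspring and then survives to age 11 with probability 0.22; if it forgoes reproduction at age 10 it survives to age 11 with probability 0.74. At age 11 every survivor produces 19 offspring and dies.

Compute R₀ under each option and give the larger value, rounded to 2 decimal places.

9.98

breed at age 10: R₀ = 0.71 × (7 + 0.22 × 19) = 0.71 × 11.1800 = 7.9378
delay to age 11: R₀ = 0.71 × (0.74 × 19) = 0.71 × 14.0600 = 9.9826
Higher: delay to age 11 (9.9826).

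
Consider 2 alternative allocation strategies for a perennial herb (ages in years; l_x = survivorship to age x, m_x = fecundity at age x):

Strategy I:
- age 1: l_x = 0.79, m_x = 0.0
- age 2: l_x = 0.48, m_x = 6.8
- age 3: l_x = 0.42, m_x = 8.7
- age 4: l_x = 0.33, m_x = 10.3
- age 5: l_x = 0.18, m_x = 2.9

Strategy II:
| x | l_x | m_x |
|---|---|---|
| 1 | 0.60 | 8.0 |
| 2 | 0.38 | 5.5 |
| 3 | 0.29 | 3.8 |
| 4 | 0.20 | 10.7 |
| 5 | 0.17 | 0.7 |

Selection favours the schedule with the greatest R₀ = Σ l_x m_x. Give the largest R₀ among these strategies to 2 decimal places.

10.84

Strategy I: R₀ = 0.79×0.0 + 0.48×6.8 + 0.42×8.7 + 0.33×10.3 + 0.18×2.9 = 10.8390
Strategy II: R₀ = 0.60×8.0 + 0.38×5.5 + 0.29×3.8 + 0.20×10.7 + 0.17×0.7 = 10.2510
Highest R₀: strategy I with 10.8390.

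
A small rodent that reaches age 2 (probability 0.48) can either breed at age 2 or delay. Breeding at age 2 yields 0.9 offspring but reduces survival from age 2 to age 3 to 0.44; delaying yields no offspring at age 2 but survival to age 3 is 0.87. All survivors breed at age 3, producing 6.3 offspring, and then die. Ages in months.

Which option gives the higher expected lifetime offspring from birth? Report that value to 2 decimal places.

breed at age 2: R₀ = 0.48 × (0.9 + 0.44 × 6.3) = 0.48 × 3.6720 = 1.7626
delay to age 3: R₀ = 0.48 × (0.87 × 6.3) = 0.48 × 5.4810 = 2.6309
Higher: delay to age 3 (2.6309).

2.63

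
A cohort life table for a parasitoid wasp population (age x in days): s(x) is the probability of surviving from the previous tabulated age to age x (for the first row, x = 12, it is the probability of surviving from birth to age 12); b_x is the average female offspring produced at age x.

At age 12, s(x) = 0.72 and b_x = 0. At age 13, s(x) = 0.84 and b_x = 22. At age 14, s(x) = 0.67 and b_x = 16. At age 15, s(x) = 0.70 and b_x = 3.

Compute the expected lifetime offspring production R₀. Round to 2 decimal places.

20.64

Survivorship from birth: l_x = s_12·s_13·…·s_x.
  l_12 = 0.72000
  l_13 = 0.60480
  l_14 = 0.40522
  l_15 = 0.28365
R₀ = Σ l_x b_x:
  age 12: 0.72000 × 0 = 0.0000
  age 13: 0.60480 × 22 = 13.3056
  age 14: 0.40522 × 16 = 6.4835
  age 15: 0.28365 × 3 = 0.8510
R₀ = 0.0000 + 13.3056 + 6.4835 + 0.8510 = 20.6401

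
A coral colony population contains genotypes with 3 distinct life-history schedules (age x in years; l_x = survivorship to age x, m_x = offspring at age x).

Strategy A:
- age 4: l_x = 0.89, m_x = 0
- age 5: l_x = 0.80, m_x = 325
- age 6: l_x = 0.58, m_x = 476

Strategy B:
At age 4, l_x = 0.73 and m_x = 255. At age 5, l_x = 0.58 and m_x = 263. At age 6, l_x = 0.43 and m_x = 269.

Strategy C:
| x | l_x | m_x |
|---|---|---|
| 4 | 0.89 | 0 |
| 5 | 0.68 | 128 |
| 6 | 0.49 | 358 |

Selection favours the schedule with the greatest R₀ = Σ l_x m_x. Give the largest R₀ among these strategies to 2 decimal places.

Strategy A: R₀ = 0.89×0 + 0.80×325 + 0.58×476 = 536.0800
Strategy B: R₀ = 0.73×255 + 0.58×263 + 0.43×269 = 454.3600
Strategy C: R₀ = 0.89×0 + 0.68×128 + 0.49×358 = 262.4600
Highest R₀: strategy A with 536.0800.

536.08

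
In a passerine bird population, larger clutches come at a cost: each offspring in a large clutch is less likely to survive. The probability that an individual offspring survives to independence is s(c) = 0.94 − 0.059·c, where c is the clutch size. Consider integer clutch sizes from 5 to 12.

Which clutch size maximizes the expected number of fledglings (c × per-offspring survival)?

Expected fledglings = c × s(c):
  c=5: 5 × 0.645 = 3.225
  c=6: 6 × 0.586 = 3.516
  c=7: 7 × 0.527 = 3.689
  c=8: 8 × 0.468 = 3.744
  c=9: 9 × 0.409 = 3.681
  c=10: 10 × 0.350 = 3.500
  c=11: 11 × 0.291 = 3.201
  c=12: 12 × 0.232 = 2.784
Maximum at c = 8 (3.744 fledglings).

8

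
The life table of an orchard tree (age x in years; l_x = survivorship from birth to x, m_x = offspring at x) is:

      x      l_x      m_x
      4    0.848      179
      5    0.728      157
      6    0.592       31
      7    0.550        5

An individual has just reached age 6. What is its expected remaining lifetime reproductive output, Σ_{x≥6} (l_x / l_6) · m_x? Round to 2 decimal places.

35.65

l_6 = 0.592. Conditional survival from age 6 to x is l_x / l_6.
  x=6: (0.592/0.592) × 31 = 31.0000
  x=7: (0.550/0.592) × 5 = 4.6453
Sum = 31.0000 + 4.6453 = 35.6453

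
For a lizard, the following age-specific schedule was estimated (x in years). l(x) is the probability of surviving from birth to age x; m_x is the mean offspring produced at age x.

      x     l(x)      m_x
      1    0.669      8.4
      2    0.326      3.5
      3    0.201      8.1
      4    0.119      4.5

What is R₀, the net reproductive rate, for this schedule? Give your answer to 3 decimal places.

8.924

R₀ = Σ l(x) m_x:
  age 1: 0.669 × 8.4 = 5.6196
  age 2: 0.326 × 3.5 = 1.1410
  age 3: 0.201 × 8.1 = 1.6281
  age 4: 0.119 × 4.5 = 0.5355
R₀ = 5.6196 + 1.1410 + 1.6281 + 0.5355 = 8.9242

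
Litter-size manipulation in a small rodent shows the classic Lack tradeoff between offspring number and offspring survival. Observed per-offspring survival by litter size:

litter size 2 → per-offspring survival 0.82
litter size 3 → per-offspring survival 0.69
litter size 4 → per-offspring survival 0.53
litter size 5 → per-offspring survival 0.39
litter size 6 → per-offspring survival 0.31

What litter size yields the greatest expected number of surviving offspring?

4

Expected surviving offspring = c × s(c):
  c=2: 2 × 0.82 = 1.640
  c=3: 3 × 0.69 = 2.070
  c=4: 4 × 0.53 = 2.120
  c=5: 5 × 0.39 = 1.950
  c=6: 6 × 0.31 = 1.860
Maximum at c = 4 (2.120 surviving offspring).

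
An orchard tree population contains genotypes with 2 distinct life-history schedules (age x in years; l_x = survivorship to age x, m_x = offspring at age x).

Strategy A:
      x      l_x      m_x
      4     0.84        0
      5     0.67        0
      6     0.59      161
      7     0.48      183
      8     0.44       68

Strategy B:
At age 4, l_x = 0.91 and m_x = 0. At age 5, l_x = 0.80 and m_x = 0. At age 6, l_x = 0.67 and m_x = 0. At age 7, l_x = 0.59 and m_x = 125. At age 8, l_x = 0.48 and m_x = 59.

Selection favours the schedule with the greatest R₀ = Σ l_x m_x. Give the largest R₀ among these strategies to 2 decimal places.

Strategy A: R₀ = 0.84×0 + 0.67×0 + 0.59×161 + 0.48×183 + 0.44×68 = 212.7500
Strategy B: R₀ = 0.91×0 + 0.80×0 + 0.67×0 + 0.59×125 + 0.48×59 = 102.0700
Highest R₀: strategy A with 212.7500.

212.75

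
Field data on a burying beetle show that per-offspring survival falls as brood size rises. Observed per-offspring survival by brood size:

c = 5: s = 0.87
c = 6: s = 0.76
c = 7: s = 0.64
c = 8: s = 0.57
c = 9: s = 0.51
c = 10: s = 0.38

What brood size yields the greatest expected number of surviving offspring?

9

Expected surviving offspring = c × s(c):
  c=5: 5 × 0.87 = 4.350
  c=6: 6 × 0.76 = 4.560
  c=7: 7 × 0.64 = 4.480
  c=8: 8 × 0.57 = 4.560
  c=9: 9 × 0.51 = 4.590
  c=10: 10 × 0.38 = 3.800
Maximum at c = 9 (4.590 surviving offspring).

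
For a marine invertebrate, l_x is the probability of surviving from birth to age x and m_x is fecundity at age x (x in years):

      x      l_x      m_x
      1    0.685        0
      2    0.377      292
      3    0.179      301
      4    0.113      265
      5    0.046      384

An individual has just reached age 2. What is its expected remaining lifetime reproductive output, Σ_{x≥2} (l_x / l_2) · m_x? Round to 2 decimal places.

561.20

l_2 = 0.377. Conditional survival from age 2 to x is l_x / l_2.
  x=2: (0.377/0.377) × 292 = 292.0000
  x=3: (0.179/0.377) × 301 = 142.9151
  x=4: (0.113/0.377) × 265 = 79.4297
  x=5: (0.046/0.377) × 384 = 46.8541
Sum = 292.0000 + 142.9151 + 79.4297 + 46.8541 = 561.1989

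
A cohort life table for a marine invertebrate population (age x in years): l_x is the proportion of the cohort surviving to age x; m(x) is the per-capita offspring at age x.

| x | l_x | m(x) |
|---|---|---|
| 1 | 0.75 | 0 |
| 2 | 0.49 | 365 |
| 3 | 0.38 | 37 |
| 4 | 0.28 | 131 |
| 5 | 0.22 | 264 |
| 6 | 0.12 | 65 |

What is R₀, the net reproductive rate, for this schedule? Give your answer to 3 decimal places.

295.470

R₀ = Σ l_x m(x):
  age 1: 0.75 × 0 = 0.0000
  age 2: 0.49 × 365 = 178.8500
  age 3: 0.38 × 37 = 14.0600
  age 4: 0.28 × 131 = 36.6800
  age 5: 0.22 × 264 = 58.0800
  age 6: 0.12 × 65 = 7.8000
R₀ = 0.0000 + 178.8500 + 14.0600 + 36.6800 + 58.0800 + 7.8000 = 295.4700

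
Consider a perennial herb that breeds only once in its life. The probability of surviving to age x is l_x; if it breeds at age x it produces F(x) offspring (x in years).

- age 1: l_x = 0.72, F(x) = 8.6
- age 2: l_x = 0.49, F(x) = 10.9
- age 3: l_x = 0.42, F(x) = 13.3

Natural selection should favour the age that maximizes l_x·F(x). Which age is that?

Expected offspring if breeding at age x = l_x × F(x):
  age 1: 0.72 × 8.6 = 6.192
  age 2: 0.49 × 10.9 = 5.341
  age 3: 0.42 × 13.3 = 5.586
Maximum at age 1 (6.192).

1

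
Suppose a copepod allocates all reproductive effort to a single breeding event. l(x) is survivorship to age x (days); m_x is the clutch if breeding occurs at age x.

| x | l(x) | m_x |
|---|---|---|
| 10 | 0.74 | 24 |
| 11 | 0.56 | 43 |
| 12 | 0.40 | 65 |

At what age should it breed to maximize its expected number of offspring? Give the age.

Expected offspring if breeding at age x = l(x) × m_x:
  age 10: 0.74 × 24 = 17.760
  age 11: 0.56 × 43 = 24.080
  age 12: 0.40 × 65 = 26.000
Maximum at age 12 (26.000).

12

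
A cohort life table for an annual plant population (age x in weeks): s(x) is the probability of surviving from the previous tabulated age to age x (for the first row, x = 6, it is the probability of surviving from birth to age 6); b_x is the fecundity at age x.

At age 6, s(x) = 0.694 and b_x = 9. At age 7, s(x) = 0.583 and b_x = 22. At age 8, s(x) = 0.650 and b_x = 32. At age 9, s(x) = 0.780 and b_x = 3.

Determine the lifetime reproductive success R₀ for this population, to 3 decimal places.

24.178

Survivorship from birth: l_x = s_6·s_7·…·s_x.
  l_6 = 0.69400
  l_7 = 0.40460
  l_8 = 0.26299
  l_9 = 0.20513
R₀ = Σ l_x b_x:
  age 6: 0.69400 × 9 = 6.2460
  age 7: 0.40460 × 22 = 8.9012
  age 8: 0.26299 × 32 = 8.4157
  age 9: 0.20513 × 3 = 0.6154
R₀ = 6.2460 + 8.9012 + 8.4157 + 0.6154 = 24.1783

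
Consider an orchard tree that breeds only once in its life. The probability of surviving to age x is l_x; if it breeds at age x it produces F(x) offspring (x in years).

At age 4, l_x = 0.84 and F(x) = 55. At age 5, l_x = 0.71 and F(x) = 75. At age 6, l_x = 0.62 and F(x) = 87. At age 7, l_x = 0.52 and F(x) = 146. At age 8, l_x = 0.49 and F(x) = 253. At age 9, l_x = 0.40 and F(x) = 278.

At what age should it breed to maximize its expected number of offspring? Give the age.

8

Expected offspring if breeding at age x = l_x × F(x):
  age 4: 0.84 × 55 = 46.200
  age 5: 0.71 × 75 = 53.250
  age 6: 0.62 × 87 = 53.940
  age 7: 0.52 × 146 = 75.920
  age 8: 0.49 × 253 = 123.970
  age 9: 0.40 × 278 = 111.200
Maximum at age 8 (123.970).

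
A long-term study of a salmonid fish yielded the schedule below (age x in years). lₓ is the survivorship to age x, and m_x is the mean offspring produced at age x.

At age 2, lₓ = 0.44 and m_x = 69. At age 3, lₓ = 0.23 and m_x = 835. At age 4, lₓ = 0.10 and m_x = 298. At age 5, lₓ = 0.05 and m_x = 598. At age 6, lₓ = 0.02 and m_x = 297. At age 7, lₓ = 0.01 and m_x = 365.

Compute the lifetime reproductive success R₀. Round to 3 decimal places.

R₀ = Σ lₓ m_x:
  age 2: 0.44 × 69 = 30.3600
  age 3: 0.23 × 835 = 192.0500
  age 4: 0.10 × 298 = 29.8000
  age 5: 0.05 × 598 = 29.9000
  age 6: 0.02 × 297 = 5.9400
  age 7: 0.01 × 365 = 3.6500
R₀ = 30.3600 + 192.0500 + 29.8000 + 29.9000 + 5.9400 + 3.6500 = 291.7000

291.700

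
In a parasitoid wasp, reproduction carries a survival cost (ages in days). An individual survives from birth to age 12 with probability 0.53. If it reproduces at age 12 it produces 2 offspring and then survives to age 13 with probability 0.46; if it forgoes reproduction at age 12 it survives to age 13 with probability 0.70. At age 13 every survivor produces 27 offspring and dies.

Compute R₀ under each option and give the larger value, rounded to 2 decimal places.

breed at age 12: R₀ = 0.53 × (2 + 0.46 × 27) = 0.53 × 14.4200 = 7.6426
delay to age 13: R₀ = 0.53 × (0.70 × 27) = 0.53 × 18.9000 = 10.0170
Higher: delay to age 13 (10.0170).

10.02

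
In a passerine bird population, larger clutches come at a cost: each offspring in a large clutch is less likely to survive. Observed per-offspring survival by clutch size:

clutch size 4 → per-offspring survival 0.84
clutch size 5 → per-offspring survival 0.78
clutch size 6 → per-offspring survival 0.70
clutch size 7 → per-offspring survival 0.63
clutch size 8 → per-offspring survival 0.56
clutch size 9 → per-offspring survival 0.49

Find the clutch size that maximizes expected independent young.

Expected independent young = c × s(c):
  c=4: 4 × 0.84 = 3.360
  c=5: 5 × 0.78 = 3.900
  c=6: 6 × 0.70 = 4.200
  c=7: 7 × 0.63 = 4.410
  c=8: 8 × 0.56 = 4.480
  c=9: 9 × 0.49 = 4.410
Maximum at c = 8 (4.480 independent young).

8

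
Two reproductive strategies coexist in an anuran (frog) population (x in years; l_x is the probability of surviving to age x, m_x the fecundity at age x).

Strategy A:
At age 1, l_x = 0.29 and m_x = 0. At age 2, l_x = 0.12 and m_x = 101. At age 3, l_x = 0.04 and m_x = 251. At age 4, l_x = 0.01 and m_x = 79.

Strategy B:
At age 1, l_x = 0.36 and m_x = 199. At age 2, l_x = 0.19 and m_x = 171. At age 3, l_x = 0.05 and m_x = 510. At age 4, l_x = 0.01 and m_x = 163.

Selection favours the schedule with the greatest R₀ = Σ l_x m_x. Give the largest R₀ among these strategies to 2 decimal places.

131.26

Strategy A: R₀ = 0.29×0 + 0.12×101 + 0.04×251 + 0.01×79 = 22.9500
Strategy B: R₀ = 0.36×199 + 0.19×171 + 0.05×510 + 0.01×163 = 131.2600
Highest R₀: strategy B with 131.2600.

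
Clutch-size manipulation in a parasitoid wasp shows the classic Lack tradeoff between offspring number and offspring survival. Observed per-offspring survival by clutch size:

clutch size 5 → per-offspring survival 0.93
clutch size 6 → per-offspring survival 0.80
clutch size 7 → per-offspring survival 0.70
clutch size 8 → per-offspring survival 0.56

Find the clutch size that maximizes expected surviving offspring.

7

Expected surviving offspring = c × s(c):
  c=5: 5 × 0.93 = 4.650
  c=6: 6 × 0.80 = 4.800
  c=7: 7 × 0.70 = 4.900
  c=8: 8 × 0.56 = 4.480
Maximum at c = 7 (4.900 surviving offspring).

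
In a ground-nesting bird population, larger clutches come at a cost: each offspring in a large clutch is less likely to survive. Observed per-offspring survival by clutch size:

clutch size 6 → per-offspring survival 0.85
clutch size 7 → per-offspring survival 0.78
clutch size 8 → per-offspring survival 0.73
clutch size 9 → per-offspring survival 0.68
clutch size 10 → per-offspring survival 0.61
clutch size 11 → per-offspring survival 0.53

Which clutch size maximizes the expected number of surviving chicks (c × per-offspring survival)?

9

Expected surviving chicks = c × s(c):
  c=6: 6 × 0.85 = 5.100
  c=7: 7 × 0.78 = 5.460
  c=8: 8 × 0.73 = 5.840
  c=9: 9 × 0.68 = 6.120
  c=10: 10 × 0.61 = 6.100
  c=11: 11 × 0.53 = 5.830
Maximum at c = 9 (6.120 surviving chicks).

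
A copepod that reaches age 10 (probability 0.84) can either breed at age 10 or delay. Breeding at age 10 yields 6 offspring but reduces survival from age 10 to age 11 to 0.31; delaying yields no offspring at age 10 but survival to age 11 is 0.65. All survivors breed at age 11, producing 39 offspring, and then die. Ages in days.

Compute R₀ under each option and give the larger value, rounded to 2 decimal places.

breed at age 10: R₀ = 0.84 × (6 + 0.31 × 39) = 0.84 × 18.0900 = 15.1956
delay to age 11: R₀ = 0.84 × (0.65 × 39) = 0.84 × 25.3500 = 21.2940
Higher: delay to age 11 (21.2940).

21.29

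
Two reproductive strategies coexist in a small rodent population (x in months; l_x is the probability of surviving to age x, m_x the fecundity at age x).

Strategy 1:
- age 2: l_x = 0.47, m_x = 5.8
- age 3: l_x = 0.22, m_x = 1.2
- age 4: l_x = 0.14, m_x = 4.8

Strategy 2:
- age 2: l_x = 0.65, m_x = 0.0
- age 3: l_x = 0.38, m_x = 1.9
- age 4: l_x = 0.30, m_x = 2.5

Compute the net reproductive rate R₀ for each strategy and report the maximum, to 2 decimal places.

3.66

Strategy 1: R₀ = 0.47×5.8 + 0.22×1.2 + 0.14×4.8 = 3.6620
Strategy 2: R₀ = 0.65×0.0 + 0.38×1.9 + 0.30×2.5 = 1.4720
Highest R₀: strategy 1 with 3.6620.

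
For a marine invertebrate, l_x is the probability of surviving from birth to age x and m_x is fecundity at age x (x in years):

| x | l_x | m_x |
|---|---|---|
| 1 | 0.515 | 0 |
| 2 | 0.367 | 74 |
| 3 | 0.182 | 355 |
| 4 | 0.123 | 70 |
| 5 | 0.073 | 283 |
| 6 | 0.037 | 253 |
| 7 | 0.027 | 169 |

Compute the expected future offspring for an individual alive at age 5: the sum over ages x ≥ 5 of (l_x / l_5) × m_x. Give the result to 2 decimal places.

473.74

l_5 = 0.073. Conditional survival from age 5 to x is l_x / l_5.
  x=5: (0.073/0.073) × 283 = 283.0000
  x=6: (0.037/0.073) × 253 = 128.2329
  x=7: (0.027/0.073) × 169 = 62.5068
Sum = 283.0000 + 128.2329 + 62.5068 = 473.7397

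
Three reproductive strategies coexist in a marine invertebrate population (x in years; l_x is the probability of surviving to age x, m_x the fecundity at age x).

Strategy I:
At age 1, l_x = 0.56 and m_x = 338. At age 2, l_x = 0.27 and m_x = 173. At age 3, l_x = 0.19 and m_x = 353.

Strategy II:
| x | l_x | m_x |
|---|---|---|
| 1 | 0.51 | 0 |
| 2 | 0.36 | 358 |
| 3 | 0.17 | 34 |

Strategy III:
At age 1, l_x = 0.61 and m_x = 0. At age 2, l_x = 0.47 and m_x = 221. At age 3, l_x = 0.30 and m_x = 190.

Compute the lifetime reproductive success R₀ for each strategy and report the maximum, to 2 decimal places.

303.06

Strategy I: R₀ = 0.56×338 + 0.27×173 + 0.19×353 = 303.0600
Strategy II: R₀ = 0.51×0 + 0.36×358 + 0.17×34 = 134.6600
Strategy III: R₀ = 0.61×0 + 0.47×221 + 0.30×190 = 160.8700
Highest R₀: strategy I with 303.0600.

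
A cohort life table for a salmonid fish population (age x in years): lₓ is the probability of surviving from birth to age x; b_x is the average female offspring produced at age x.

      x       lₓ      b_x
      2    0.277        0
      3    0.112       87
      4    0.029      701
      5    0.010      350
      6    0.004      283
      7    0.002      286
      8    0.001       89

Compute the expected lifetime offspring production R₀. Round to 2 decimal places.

R₀ = Σ lₓ b_x:
  age 2: 0.277 × 0 = 0.0000
  age 3: 0.112 × 87 = 9.7440
  age 4: 0.029 × 701 = 20.3290
  age 5: 0.010 × 350 = 3.5000
  age 6: 0.004 × 283 = 1.1320
  age 7: 0.002 × 286 = 0.5720
  age 8: 0.001 × 89 = 0.0890
R₀ = 0.0000 + 9.7440 + 20.3290 + 3.5000 + 1.1320 + 0.5720 + 0.0890 = 35.3660

35.37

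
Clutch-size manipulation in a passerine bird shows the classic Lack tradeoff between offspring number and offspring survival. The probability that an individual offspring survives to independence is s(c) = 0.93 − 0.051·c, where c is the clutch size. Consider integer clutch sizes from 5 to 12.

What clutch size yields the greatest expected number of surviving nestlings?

9

Expected surviving nestlings = c × s(c):
  c=5: 5 × 0.675 = 3.375
  c=6: 6 × 0.624 = 3.744
  c=7: 7 × 0.573 = 4.011
  c=8: 8 × 0.522 = 4.176
  c=9: 9 × 0.471 = 4.239
  c=10: 10 × 0.420 = 4.200
  c=11: 11 × 0.369 = 4.059
  c=12: 12 × 0.318 = 3.816
Maximum at c = 9 (4.239 surviving nestlings).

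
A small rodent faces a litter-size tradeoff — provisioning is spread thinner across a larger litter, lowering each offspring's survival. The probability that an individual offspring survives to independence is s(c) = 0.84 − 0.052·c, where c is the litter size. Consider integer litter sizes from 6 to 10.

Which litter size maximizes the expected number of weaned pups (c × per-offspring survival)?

8

Expected weaned pups = c × s(c):
  c=6: 6 × 0.528 = 3.168
  c=7: 7 × 0.476 = 3.332
  c=8: 8 × 0.424 = 3.392
  c=9: 9 × 0.372 = 3.348
  c=10: 10 × 0.320 = 3.200
Maximum at c = 8 (3.392 weaned pups).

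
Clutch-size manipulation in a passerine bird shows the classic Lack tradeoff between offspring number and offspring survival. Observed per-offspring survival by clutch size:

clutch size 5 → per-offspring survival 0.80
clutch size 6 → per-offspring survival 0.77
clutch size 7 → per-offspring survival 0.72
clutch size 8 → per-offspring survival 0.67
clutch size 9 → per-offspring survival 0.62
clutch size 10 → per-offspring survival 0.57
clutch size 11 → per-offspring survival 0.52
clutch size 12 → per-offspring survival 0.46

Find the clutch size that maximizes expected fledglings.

11

Expected fledglings = c × s(c):
  c=5: 5 × 0.80 = 4.000
  c=6: 6 × 0.77 = 4.620
  c=7: 7 × 0.72 = 5.040
  c=8: 8 × 0.67 = 5.360
  c=9: 9 × 0.62 = 5.580
  c=10: 10 × 0.57 = 5.700
  c=11: 11 × 0.52 = 5.720
  c=12: 12 × 0.46 = 5.520
Maximum at c = 11 (5.720 fledglings).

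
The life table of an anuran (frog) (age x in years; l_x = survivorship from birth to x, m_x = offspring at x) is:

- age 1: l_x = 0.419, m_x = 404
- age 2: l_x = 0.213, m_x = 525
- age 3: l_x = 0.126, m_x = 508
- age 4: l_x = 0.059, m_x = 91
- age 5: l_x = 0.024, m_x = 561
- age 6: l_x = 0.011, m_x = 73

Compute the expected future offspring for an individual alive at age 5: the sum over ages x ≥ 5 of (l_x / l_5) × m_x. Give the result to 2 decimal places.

l_5 = 0.024. Conditional survival from age 5 to x is l_x / l_5.
  x=5: (0.024/0.024) × 561 = 561.0000
  x=6: (0.011/0.024) × 73 = 33.4583
Sum = 561.0000 + 33.4583 = 594.4583

594.46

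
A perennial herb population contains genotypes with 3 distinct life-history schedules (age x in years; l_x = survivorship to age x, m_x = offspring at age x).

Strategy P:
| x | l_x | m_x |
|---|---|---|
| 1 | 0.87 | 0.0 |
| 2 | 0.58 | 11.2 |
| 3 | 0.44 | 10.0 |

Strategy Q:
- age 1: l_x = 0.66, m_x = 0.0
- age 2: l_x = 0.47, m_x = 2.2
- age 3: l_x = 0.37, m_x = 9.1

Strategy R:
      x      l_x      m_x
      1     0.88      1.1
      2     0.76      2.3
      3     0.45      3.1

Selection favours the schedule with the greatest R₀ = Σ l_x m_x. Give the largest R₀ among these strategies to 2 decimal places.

Strategy P: R₀ = 0.87×0.0 + 0.58×11.2 + 0.44×10.0 = 10.8960
Strategy Q: R₀ = 0.66×0.0 + 0.47×2.2 + 0.37×9.1 = 4.4010
Strategy R: R₀ = 0.88×1.1 + 0.76×2.3 + 0.45×3.1 = 4.1110
Highest R₀: strategy P with 10.8960.

10.90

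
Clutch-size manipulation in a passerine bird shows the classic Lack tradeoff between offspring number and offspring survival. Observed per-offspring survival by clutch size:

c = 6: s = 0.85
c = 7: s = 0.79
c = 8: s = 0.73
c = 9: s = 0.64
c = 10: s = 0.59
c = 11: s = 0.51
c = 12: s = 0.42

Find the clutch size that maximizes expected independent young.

Expected independent young = c × s(c):
  c=6: 6 × 0.85 = 5.100
  c=7: 7 × 0.79 = 5.530
  c=8: 8 × 0.73 = 5.840
  c=9: 9 × 0.64 = 5.760
  c=10: 10 × 0.59 = 5.900
  c=11: 11 × 0.51 = 5.610
  c=12: 12 × 0.42 = 5.040
Maximum at c = 10 (5.900 independent young).

10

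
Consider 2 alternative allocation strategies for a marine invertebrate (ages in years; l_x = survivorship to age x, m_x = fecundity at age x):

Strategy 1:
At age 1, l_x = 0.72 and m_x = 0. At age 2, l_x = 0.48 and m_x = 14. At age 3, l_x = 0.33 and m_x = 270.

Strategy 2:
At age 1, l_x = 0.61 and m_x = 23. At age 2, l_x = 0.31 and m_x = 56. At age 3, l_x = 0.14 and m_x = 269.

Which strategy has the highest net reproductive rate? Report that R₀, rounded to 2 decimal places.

95.82

Strategy 1: R₀ = 0.72×0 + 0.48×14 + 0.33×270 = 95.8200
Strategy 2: R₀ = 0.61×23 + 0.31×56 + 0.14×269 = 69.0500
Highest R₀: strategy 1 with 95.8200.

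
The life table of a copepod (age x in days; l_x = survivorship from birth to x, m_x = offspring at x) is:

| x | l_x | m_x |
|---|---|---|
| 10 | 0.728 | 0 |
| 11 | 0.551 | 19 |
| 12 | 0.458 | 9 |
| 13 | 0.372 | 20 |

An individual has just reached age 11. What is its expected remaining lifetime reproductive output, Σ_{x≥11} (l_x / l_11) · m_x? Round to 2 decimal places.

l_11 = 0.551. Conditional survival from age 11 to x is l_x / l_11.
  x=11: (0.551/0.551) × 19 = 19.0000
  x=12: (0.458/0.551) × 9 = 7.4809
  x=13: (0.372/0.551) × 20 = 13.5027
Sum = 19.0000 + 7.4809 + 13.5027 = 39.9837

39.98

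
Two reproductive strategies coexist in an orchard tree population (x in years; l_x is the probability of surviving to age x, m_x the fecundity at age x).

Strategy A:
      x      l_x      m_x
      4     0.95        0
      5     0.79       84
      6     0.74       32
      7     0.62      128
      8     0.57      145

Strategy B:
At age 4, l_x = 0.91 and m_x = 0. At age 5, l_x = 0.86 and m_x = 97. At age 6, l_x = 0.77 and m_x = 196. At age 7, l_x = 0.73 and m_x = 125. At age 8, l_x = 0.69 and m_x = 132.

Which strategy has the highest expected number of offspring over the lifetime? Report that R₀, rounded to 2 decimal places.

Strategy A: R₀ = 0.95×0 + 0.79×84 + 0.74×32 + 0.62×128 + 0.57×145 = 252.0500
Strategy B: R₀ = 0.91×0 + 0.86×97 + 0.77×196 + 0.73×125 + 0.69×132 = 416.6700
Highest R₀: strategy B with 416.6700.

416.67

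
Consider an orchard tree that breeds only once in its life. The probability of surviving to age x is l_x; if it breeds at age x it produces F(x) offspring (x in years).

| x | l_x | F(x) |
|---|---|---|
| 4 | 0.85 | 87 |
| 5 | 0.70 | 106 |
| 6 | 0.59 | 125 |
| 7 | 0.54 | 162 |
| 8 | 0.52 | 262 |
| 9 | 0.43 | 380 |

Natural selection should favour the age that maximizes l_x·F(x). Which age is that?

Expected offspring if breeding at age x = l_x × F(x):
  age 4: 0.85 × 87 = 73.950
  age 5: 0.70 × 106 = 74.200
  age 6: 0.59 × 125 = 73.750
  age 7: 0.54 × 162 = 87.480
  age 8: 0.52 × 262 = 136.240
  age 9: 0.43 × 380 = 163.400
Maximum at age 9 (163.400).

9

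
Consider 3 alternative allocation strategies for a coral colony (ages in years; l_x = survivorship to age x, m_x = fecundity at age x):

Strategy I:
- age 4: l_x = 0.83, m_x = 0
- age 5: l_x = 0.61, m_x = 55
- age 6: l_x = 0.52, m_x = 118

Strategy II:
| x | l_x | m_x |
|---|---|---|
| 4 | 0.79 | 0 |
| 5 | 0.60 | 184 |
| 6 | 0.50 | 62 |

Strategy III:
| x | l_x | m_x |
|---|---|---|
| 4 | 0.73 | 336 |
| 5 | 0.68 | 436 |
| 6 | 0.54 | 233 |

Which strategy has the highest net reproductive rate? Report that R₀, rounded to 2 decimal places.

667.58

Strategy I: R₀ = 0.83×0 + 0.61×55 + 0.52×118 = 94.9100
Strategy II: R₀ = 0.79×0 + 0.60×184 + 0.50×62 = 141.4000
Strategy III: R₀ = 0.73×336 + 0.68×436 + 0.54×233 = 667.5800
Highest R₀: strategy III with 667.5800.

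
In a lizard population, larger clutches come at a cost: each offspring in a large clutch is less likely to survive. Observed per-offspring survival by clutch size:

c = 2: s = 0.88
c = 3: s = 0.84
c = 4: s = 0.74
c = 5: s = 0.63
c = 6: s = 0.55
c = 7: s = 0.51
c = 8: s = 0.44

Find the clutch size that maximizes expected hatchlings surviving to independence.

Expected hatchlings surviving to independence = c × s(c):
  c=2: 2 × 0.88 = 1.760
  c=3: 3 × 0.84 = 2.520
  c=4: 4 × 0.74 = 2.960
  c=5: 5 × 0.63 = 3.150
  c=6: 6 × 0.55 = 3.300
  c=7: 7 × 0.51 = 3.570
  c=8: 8 × 0.44 = 3.520
Maximum at c = 7 (3.570 hatchlings surviving to independence).

7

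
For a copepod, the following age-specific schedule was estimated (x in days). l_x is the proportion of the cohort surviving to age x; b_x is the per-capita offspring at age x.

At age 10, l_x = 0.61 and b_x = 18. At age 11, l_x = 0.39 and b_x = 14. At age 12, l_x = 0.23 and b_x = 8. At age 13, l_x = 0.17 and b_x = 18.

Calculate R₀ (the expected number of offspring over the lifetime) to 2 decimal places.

R₀ = Σ l_x b_x:
  age 10: 0.61 × 18 = 10.9800
  age 11: 0.39 × 14 = 5.4600
  age 12: 0.23 × 8 = 1.8400
  age 13: 0.17 × 18 = 3.0600
R₀ = 10.9800 + 5.4600 + 1.8400 + 3.0600 = 21.3400

21.34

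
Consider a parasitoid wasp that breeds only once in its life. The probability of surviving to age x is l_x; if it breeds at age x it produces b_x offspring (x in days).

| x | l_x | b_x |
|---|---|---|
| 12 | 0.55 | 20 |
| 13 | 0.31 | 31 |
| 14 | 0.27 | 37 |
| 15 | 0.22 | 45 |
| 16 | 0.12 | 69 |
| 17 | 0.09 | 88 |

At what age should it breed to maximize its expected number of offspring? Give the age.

Expected offspring if breeding at age x = l_x × b_x:
  age 12: 0.55 × 20 = 11.000
  age 13: 0.31 × 31 = 9.610
  age 14: 0.27 × 37 = 9.990
  age 15: 0.22 × 45 = 9.900
  age 16: 0.12 × 69 = 8.280
  age 17: 0.09 × 88 = 7.920
Maximum at age 12 (11.000).

12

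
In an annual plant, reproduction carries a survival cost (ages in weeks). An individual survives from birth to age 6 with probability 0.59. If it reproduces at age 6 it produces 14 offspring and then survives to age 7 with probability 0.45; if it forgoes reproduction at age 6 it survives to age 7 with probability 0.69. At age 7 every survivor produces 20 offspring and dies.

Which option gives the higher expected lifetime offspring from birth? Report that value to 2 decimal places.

breed at age 6: R₀ = 0.59 × (14 + 0.45 × 20) = 0.59 × 23.0000 = 13.5700
delay to age 7: R₀ = 0.59 × (0.69 × 20) = 0.59 × 13.8000 = 8.1420
Higher: breed at age 6 (13.5700).

13.57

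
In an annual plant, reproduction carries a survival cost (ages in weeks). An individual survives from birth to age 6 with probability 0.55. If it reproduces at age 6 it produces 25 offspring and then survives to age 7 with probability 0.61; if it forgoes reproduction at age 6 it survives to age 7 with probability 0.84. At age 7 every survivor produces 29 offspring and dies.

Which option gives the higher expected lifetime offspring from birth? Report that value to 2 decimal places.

breed at age 6: R₀ = 0.55 × (25 + 0.61 × 29) = 0.55 × 42.6900 = 23.4795
delay to age 7: R₀ = 0.55 × (0.84 × 29) = 0.55 × 24.3600 = 13.3980
Higher: breed at age 6 (23.4795).

23.48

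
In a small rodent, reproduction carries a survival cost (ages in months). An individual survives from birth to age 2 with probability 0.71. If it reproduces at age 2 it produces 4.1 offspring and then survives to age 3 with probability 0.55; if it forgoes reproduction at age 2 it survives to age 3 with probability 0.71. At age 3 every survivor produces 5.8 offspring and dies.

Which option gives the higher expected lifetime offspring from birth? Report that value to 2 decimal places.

5.18

breed at age 2: R₀ = 0.71 × (4.1 + 0.55 × 5.8) = 0.71 × 7.2900 = 5.1759
delay to age 3: R₀ = 0.71 × (0.71 × 5.8) = 0.71 × 4.1180 = 2.9238
Higher: breed at age 2 (5.1759).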